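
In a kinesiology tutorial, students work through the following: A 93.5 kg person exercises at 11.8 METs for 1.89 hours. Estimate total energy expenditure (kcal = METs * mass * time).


Energy = METs * mass(kg) * time(h)
= 11.8 * 93.5 * 1.89
= 2085.24 kcal

2085.24 kcal


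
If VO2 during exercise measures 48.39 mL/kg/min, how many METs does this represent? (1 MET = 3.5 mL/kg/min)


METs = VO2 / 3.5 = 48.39 / 3.5 = 13.83

13.83 METs


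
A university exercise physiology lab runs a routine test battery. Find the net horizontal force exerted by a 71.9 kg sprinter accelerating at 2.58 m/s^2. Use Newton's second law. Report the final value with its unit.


Newton's second law: F = m * a
F = 71.9 * 2.58 = 185.5 N

185.5 N


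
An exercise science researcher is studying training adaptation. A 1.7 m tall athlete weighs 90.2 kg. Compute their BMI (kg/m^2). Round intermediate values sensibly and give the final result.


height^2 = 2.89 m^2
BMI = 90.2 / 2.89 = 31.21 kg/m^2

31.21 kg/m^2


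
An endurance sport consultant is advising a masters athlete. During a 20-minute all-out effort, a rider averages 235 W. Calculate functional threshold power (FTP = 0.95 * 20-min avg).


FTP = 0.95 * 235
= 223.25 W

223.25 W


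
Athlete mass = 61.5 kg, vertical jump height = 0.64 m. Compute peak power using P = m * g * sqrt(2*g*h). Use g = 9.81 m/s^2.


sqrt(2 * 9.81 * 0.64) = sqrt(12.5568) = 3.543558 m/s
P = 61.5 * 9.81 * 3.543558
= 2137.88 W

2137.88 W


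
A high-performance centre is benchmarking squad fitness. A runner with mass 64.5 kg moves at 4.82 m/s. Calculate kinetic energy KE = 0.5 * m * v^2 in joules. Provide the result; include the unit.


v^2 = 4.82^2 = 23.2324
KE = 0.5 * 64.5 * 23.2324
= 749.24 J

749.24 J


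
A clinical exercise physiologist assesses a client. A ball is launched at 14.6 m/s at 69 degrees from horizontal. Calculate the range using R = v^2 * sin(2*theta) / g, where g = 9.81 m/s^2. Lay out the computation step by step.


sin(2 * 69) = sin(138) = 0.669131
v^2 = 14.6^2 = 213.16
R = 213.16 * 0.669131 / 9.81
= 14.539 m

14.539 m


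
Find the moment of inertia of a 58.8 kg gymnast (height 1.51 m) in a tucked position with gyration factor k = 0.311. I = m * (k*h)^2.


Radius of gyration = 0.311 * 1.51 = 0.46961 m
I = 58.8 * 0.46961^2
= 58.8 * 0.220534
= 12.967 kg*m^2

12.967 kg*m^2


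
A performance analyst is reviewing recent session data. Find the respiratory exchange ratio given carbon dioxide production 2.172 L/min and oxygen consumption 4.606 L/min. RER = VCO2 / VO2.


VCO2 = 2.172 L/min
VO2 = 4.606 L/min
RER = 2.172 / 4.606 = 0.4716

0.4716


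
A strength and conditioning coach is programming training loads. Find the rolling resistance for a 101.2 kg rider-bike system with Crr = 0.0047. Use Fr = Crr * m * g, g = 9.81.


m * g = 101.2 * 9.81 = 992.772 N
Fr = 0.0047 * 992.772 = 4.666 N

4.666 N


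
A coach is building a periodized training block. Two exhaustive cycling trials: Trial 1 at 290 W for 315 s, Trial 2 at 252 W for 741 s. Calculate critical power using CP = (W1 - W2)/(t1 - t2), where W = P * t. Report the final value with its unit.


W1 = 290 * 315 = 91350 J
W2 = 252 * 741 = 186732 J
CP = (91350 - 186732) / (315 - 741)
= -95382 / -426
= 223.9 W

223.9 W


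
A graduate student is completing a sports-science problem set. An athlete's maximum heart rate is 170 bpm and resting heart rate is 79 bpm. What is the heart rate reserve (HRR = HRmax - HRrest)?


HRR = HRmax - HRrest
= 170 - 79
= 91 bpm

91 bpm


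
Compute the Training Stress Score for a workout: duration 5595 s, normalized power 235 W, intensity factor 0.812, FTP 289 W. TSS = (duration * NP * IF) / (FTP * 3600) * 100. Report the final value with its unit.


Product = 5595 * 235 * 0.812 = 1067637.9
Base = 289 * 3600 = 1040400
TSS = 1067637.9 / 1040400 * 100 = 102.62

102.62 TSS


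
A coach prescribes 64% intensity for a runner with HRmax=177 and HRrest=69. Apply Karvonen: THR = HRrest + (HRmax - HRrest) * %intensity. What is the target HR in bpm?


Heart rate reserve = 177 - 69 = 108
Intensity fraction = 64 / 100 = 0.64
THR = 69 + 108 * 0.64 = 138.12 bpm

138.12 bpm


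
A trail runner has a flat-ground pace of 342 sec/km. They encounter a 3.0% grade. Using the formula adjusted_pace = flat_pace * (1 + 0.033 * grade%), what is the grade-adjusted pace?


Grade factor = 1 + 0.033 * 3.0 = 1.099
Adjusted = 342 * 1.099 = 375.86 sec/km

375.86 s/km


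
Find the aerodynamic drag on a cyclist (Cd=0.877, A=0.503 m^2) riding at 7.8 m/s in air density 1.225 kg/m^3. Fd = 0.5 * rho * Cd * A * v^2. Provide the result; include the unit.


Fd = 0.5 * 1.225 * 0.877 * 0.503 * 7.8^2
= 0.5 * 1.225 * 0.877 * 0.503 * 60.84
= 16.439 N

16.439 N


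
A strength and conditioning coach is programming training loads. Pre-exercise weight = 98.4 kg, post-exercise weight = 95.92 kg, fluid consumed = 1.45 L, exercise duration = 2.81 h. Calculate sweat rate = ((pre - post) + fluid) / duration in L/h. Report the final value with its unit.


Weight loss = 98.4 - 95.92 = 2.48 kg (approx L)
Total sweat = 2.48 + 1.45 = 3.93 L
Sweat rate = 3.93 / 2.81 = 1.399 L/h

1.399 L/h


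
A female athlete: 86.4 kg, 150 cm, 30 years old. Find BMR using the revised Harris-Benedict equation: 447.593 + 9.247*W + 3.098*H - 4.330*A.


Intercept = 447.593
Weight contribution = 9.247 * 86.4 = 798.9408
Height contribution = 3.098 * 150 = 464.7
Age contribution = 4.33 * 30 = 129.9
BMR = 447.593 + 798.9408 + 464.7 - 129.9
= 1581.33 kcal/day

1581.33 kcal/day


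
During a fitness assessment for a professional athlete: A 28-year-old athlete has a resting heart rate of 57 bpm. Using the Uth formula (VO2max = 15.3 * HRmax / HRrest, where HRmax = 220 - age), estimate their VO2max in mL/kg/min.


HRmax = 220 - 28 = 192 bpm
Ratio = HRmax / HRrest = 192 / 57 = 3.3684
VO2max = 15.3 * 3.3684 = 51.54 mL/kg/min

51.54 mL/kg/min


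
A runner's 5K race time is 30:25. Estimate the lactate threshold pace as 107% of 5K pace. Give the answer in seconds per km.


Total race time = 30*60 + 25 = 1825 seconds
5K pace = 1825 / 5 = 365.0 sec/km
LT pace = 365.0 * 1.07 = 390.55 sec/km

390.55 s/km


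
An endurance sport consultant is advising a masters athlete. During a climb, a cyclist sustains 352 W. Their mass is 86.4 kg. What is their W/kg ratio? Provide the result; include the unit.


Power-to-weight = 352 W / 86.4 kg
= 4.074 W/kg

4.074 W/kg


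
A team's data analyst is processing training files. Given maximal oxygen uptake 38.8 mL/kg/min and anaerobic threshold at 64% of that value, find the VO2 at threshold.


Percentage as decimal = 0.64
VO2 at AT = 38.8 * 0.64 = 24.83 mL/kg/min

24.83 mL/kg/min


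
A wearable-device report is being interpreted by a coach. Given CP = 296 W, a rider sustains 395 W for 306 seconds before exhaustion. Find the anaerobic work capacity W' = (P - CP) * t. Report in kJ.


Excess power = 395 - 296 = 99 W
Work above CP = 99 * 306 = 30294 J
W' = 30.294 kJ

30.294 kJ


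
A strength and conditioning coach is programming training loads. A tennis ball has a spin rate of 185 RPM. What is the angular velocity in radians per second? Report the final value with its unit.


Convert RPM to rad/s: multiply by 2*pi and divide by 60
omega = 185 * 2 * pi / 60
= 19.373 rad/s

19.373 rad/s


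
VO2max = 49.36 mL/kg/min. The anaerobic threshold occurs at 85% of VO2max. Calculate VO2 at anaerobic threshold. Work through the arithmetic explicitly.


AT fraction = 85 / 100 = 0.85
AT VO2 = 49.36 * 0.85
= 41.96 mL/kg/min

41.96 mL/kg/min


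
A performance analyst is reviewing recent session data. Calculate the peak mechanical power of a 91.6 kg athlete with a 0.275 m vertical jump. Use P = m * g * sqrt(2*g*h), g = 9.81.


First, sqrt(2gh) = sqrt(2 * 9.81 * 0.275)
= sqrt(5.3955) = 2.322822 m/s
Power = 91.6 * 9.81 * 2.322822 = 2087.28 W

2087.28 W


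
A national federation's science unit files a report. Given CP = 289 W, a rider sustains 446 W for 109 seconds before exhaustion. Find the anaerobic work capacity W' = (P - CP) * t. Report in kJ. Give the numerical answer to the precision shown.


Excess power = 446 - 289 = 157 W
Work above CP = 157 * 109 = 17113 J
W' = 17.113 kJ

17.113 kJ


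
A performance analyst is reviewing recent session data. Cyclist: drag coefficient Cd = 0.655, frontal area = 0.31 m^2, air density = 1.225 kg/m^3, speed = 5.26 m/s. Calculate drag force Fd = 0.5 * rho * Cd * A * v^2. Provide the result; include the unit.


v^2 = 5.26^2 = 27.6676
Fd = 0.5 * 1.225 * 0.655 * 0.31 * 27.6676
= 3.441 N

3.441 N


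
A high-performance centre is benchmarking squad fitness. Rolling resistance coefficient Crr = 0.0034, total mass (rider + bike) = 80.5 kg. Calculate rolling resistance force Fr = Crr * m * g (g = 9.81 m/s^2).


Fr = Crr * m * g
= 0.0034 * 80.5 * 9.81
= 2.685 N

2.685 N


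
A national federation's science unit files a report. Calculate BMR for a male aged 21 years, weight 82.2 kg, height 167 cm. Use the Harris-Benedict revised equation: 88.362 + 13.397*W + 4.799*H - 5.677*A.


Substituting values:
W term = 13.397 * 82.2 = 1101.2334
H term = 4.799 * 167 = 801.433
A term = 5.677 * 21 = 119.217
BMR = 1871.81 kcal/day

1871.81 kcal/day


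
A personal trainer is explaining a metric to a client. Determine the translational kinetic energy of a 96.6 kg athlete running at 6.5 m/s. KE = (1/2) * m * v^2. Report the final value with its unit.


KE = 0.5 * m * v^2
= 0.5 * 96.6 * 6.5^2
= 0.5 * 96.6 * 42.25
= 2040.68 J

2040.68 J


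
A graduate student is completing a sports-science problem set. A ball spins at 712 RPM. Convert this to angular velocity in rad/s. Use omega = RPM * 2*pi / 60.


omega = 712 * 2 * pi / 60
= 712 * 6.28318531 / 60
= 4473.628 / 60
= 74.56 rad/s

74.56 rad/s


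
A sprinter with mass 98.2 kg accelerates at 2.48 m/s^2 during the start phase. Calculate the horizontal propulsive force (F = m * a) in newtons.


F = m * a
= 98.2 * 2.48
= 243.54 N

243.54 N


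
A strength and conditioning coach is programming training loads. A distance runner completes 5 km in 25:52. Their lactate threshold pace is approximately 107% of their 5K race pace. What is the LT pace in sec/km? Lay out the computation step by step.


Convert to seconds: 25 min 52 s = 1552 s
Pace per km = 1552 / 5 = 310.4 s/km
LT pace = 310.4 * 1.07 = 332.13 s/km

332.13 s/km


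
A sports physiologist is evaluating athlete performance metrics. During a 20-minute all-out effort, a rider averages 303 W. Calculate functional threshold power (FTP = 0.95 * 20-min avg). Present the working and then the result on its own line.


FTP = 0.95 * 303
= 287.85 W

287.85 W


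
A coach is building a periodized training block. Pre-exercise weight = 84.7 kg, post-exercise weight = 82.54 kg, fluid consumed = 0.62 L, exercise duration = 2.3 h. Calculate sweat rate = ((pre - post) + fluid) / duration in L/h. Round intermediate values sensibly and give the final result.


Weight loss = 84.7 - 82.54 = 2.16 kg (approx L)
Total sweat = 2.16 + 0.62 = 2.78 L
Sweat rate = 2.78 / 2.3 = 1.209 L/h

1.209 L/h


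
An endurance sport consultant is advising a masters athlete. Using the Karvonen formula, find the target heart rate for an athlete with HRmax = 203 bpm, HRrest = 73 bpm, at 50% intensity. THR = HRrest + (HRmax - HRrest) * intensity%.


HRR = 203 - 73 = 130
THR = 73 + 130 * 0.5
= 73 + 65.0
= 138.0 bpm

138.0 bpm


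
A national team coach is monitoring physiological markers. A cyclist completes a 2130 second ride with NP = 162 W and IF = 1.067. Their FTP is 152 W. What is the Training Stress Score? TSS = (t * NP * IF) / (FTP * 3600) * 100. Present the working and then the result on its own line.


t * NP * IF = 2130 * 162 * 1.067 = 368179.02
FTP * 3600 = 547200
TSS = (368179.02 / 547200) * 100 = 67.28

67.28 TSS


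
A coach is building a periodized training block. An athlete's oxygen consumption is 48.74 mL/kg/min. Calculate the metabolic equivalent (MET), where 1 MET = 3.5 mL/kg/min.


MET = VO2 / 3.5
= 48.74 / 3.5
= 13.93 METs

13.93 METs


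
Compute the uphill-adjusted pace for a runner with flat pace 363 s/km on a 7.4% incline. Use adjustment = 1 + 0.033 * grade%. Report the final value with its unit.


Adjustment factor = 1 + 0.033 * 7.4 = 1.2442
Grade-adjusted pace = 363 * 1.2442 = 451.64 s/km

451.64 s/km


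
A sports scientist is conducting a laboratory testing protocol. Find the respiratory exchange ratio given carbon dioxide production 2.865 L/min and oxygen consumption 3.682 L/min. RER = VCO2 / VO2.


VCO2 = 2.865 L/min
VO2 = 3.682 L/min
RER = 2.865 / 3.682 = 0.7781

0.7781


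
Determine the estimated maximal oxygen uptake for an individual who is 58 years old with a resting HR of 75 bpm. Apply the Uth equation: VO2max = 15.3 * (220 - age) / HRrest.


HRmax = 220 - 58 = 162
VO2max = 15.3 * (162 / 75)
= 15.3 * 2.16
= 33.05 mL/kg/min

33.05 mL/kg/min


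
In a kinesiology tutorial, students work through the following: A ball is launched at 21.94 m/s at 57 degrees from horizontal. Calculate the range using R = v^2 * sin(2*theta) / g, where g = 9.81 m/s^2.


sin(2 * 57) = sin(114) = 0.913545
v^2 = 21.94^2 = 481.3636
R = 481.3636 * 0.913545 / 9.81
= 44.826 m

44.826 m


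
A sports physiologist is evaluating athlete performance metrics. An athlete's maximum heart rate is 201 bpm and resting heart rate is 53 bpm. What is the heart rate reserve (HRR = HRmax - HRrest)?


HRR = HRmax - HRrest
= 201 - 53
= 148 bpm

148 bpm


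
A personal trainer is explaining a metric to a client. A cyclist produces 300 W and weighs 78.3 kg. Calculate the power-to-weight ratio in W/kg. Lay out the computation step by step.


P/W = power / mass
= 300 / 78.3
= 3.831 W/kg

3.831 W/kg


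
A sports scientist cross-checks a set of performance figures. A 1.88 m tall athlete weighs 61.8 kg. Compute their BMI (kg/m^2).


height^2 = 3.5344 m^2
BMI = 61.8 / 3.5344 = 17.49 kg/m^2

17.49 kg/m^2


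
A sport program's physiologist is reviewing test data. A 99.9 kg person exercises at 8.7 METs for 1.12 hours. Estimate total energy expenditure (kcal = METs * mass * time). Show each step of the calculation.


Energy = METs * mass(kg) * time(h)
= 8.7 * 99.9 * 1.12
= 973.43 kcal

973.43 kcal


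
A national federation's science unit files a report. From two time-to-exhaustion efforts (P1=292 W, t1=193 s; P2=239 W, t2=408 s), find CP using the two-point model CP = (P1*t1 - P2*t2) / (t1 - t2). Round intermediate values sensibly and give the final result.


Work in trial 1 = 56356 J
Work in trial 2 = 97512 J
Delta work = -41156 J
Delta time = -215 s
CP = -41156 / -215 = 191.42 W

191.42 W


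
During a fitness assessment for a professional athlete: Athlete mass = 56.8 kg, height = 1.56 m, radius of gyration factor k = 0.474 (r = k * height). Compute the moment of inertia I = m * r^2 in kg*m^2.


r = k * height = 0.474 * 1.56 = 0.73944 m
r^2 = 0.73944^2 = 0.546772
I = 56.8 * 0.546772 = 31.057 kg*m^2

31.057 kg*m^2


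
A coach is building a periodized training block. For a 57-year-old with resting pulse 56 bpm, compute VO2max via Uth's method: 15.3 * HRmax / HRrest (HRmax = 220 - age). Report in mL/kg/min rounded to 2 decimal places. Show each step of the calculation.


Step 1: HRmax = 220 - 57 = 163 bpm
Step 2: Ratio = 163 / 56 = 2.9107
Step 3: VO2max = 15.3 * 2.9107 = 44.53 mL/kg/min

44.53 mL/kg/min


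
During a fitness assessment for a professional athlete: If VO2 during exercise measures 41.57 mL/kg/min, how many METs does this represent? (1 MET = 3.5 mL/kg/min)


METs = VO2 / 3.5 = 41.57 / 3.5 = 11.88

11.88 METs


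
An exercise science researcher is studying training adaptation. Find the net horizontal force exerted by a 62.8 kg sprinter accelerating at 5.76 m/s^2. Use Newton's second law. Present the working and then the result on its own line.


Newton's second law: F = m * a
F = 62.8 * 5.76 = 361.73 N

361.73 N


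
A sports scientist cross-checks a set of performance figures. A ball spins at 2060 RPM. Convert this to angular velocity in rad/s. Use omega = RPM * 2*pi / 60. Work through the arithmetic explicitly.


omega = 2060 * 2 * pi / 60
= 2060 * 6.28318531 / 60
= 12943.362 / 60
= 215.723 rad/s

215.723 rad/s


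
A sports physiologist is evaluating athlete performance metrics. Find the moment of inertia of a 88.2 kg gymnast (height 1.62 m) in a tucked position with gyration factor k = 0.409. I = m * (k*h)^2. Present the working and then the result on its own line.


Radius of gyration = 0.409 * 1.62 = 0.66258 m
I = 88.2 * 0.66258^2
= 88.2 * 0.439012
= 38.721 kg*m^2

38.721 kg*m^2


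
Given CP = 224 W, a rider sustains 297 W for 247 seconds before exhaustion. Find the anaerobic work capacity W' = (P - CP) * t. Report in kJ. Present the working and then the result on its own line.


Excess power = 297 - 224 = 73 W
Work above CP = 73 * 247 = 18031 J
W' = 18.031 kJ

18.031 kJ


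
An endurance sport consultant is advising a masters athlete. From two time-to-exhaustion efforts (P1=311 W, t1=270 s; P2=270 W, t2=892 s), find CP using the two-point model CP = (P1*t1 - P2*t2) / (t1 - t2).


Work in trial 1 = 83970 J
Work in trial 2 = 240840 J
Delta work = -156870 J
Delta time = -622 s
CP = -156870 / -622 = 252.2 W

252.2 W


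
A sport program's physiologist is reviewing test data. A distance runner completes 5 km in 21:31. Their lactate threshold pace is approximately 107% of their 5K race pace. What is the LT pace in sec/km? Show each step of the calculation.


Convert to seconds: 21 min 31 s = 1291 s
Pace per km = 1291 / 5 = 258.2 s/km
LT pace = 258.2 * 1.07 = 276.27 s/km

276.27 s/km


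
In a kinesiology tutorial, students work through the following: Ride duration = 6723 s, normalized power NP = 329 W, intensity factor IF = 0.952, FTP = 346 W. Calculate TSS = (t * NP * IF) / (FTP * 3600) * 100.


Numerator = 6723 * 329 * 0.952 = 2105697.384
Denominator = 346 * 3600 = 1245600
TSS = 2105697.384 / 1245600 * 100
= 169.05

169.05 TSS


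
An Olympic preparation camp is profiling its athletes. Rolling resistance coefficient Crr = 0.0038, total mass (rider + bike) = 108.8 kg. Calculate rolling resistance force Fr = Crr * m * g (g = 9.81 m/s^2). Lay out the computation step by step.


Fr = Crr * m * g
= 0.0038 * 108.8 * 9.81
= 4.056 N

4.056 N


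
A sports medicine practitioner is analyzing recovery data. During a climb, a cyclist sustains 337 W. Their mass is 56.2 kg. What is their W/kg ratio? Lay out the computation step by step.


Power-to-weight = 337 W / 56.2 kg
= 5.996 W/kg

5.996 W/kg


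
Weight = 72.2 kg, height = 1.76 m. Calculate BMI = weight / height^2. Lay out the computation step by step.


height^2 = 1.76^2 = 3.0976
BMI = 72.2 / 3.0976 = 23.31 kg/m^2

23.31 kg/m^2


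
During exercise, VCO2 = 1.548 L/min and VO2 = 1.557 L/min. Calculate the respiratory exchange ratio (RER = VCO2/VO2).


RER = VCO2 / VO2
= 1.548 / 1.557
= 0.9942

0.9942


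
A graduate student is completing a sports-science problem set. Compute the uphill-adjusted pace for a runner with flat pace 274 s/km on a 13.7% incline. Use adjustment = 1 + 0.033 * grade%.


Adjustment factor = 1 + 0.033 * 13.7 = 1.4521
Grade-adjusted pace = 274 * 1.4521 = 397.88 s/km

397.88 s/km


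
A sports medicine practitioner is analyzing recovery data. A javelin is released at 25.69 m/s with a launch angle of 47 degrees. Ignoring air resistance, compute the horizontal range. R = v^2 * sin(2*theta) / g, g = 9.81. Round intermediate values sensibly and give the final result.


Launch speed squared = 659.9761
sin(2 * 47 deg) = 0.997564
Range = 659.9761 * 0.997564 / 9.81
= 67.112 m

67.112 m


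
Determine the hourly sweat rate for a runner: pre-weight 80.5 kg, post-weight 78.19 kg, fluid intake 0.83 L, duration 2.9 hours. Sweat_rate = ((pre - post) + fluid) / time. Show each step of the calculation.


Mass lost = 80.5 - 78.19 = 2.31 kg
Add fluid consumed: 2.31 + 0.83 = 3.14 L total sweat
Sweat rate = 3.14 / 2.9 = 1.083 L/h

1.083 L/h


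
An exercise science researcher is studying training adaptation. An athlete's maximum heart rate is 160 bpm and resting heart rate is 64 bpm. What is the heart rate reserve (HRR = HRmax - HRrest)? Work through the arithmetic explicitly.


HRR = HRmax - HRrest
= 160 - 64
= 96 bpm

96 bpm


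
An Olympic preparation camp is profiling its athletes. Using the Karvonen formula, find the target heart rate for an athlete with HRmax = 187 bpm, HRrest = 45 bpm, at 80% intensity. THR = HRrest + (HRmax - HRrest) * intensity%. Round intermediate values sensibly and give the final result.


HRR = 187 - 45 = 142
THR = 45 + 142 * 0.8
= 45 + 113.6
= 158.6 bpm

158.6 bpm


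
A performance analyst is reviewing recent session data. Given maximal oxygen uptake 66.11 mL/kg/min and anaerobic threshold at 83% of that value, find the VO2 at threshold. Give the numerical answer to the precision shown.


Percentage as decimal = 0.83
VO2 at AT = 66.11 * 0.83 = 54.87 mL/kg/min

54.87 mL/kg/min


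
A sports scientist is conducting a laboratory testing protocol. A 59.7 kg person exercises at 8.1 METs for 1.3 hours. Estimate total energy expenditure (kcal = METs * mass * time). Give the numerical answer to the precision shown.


Energy = METs * mass(kg) * time(h)
= 8.1 * 59.7 * 1.3
= 628.64 kcal

628.64 kcal


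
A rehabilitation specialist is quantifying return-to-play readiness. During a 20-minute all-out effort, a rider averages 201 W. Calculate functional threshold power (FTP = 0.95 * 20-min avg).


FTP = 0.95 * 201
= 190.95 W

190.95 W


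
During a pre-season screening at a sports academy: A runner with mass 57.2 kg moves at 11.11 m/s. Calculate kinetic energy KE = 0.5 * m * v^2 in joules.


v^2 = 11.11^2 = 123.4321
KE = 0.5 * 57.2 * 123.4321
= 3530.16 J

3530.16 J


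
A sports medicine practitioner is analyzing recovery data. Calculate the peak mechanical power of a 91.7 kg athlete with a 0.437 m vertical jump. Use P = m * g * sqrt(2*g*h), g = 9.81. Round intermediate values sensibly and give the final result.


First, sqrt(2gh) = sqrt(2 * 9.81 * 0.437)
= sqrt(8.57394) = 2.928129 m/s
Power = 91.7 * 9.81 * 2.928129 = 2634.08 W

2634.08 W


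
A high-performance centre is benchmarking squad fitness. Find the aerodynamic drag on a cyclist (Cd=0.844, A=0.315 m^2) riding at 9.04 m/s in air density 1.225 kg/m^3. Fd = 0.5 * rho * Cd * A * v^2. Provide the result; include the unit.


Fd = 0.5 * 1.225 * 0.844 * 0.315 * 9.04^2
= 0.5 * 1.225 * 0.844 * 0.315 * 81.7216
= 13.307 N

13.307 N


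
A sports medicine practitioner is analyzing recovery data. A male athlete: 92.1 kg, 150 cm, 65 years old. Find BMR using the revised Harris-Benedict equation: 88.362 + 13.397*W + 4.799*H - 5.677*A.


Intercept = 88.362
Weight contribution = 13.397 * 92.1 = 1233.8637
Height contribution = 4.799 * 150 = 719.85
Age contribution = 5.677 * 65 = 369.005
BMR = 88.362 + 1233.8637 + 719.85 - 369.005
= 1673.07 kcal/day

1673.07 kcal/day


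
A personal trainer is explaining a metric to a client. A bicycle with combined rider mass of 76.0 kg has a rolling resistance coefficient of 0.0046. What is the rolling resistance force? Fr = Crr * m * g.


Fr = 0.0046 * 76.0 * 9.81
= 0.3496 * 9.81
= 3.43 N

3.43 N


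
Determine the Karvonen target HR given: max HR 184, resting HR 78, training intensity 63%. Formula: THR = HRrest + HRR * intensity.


HRR = HRmax - HRrest = 184 - 78 = 106
THR = 78 + 106 * 0.63
= 144.78 bpm

144.78 bpm


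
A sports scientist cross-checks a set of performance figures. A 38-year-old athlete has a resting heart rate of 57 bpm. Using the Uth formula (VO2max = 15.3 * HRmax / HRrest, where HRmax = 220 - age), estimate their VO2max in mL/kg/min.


HRmax = 220 - 38 = 182 bpm
Ratio = HRmax / HRrest = 182 / 57 = 3.193
VO2max = 15.3 * 3.193 = 48.85 mL/kg/min

48.85 mL/kg/min


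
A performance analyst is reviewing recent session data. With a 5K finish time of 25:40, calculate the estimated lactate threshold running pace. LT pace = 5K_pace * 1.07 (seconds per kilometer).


Race duration = 1540 s for 5 km
Average pace = 1540 / 5 = 308.0 s/km
LT pace = 308.0 * 1.07
= 329.56 s/km

329.56 s/km


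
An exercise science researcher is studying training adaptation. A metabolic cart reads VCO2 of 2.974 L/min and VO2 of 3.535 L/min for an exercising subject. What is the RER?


RER = VCO2 / VO2 = 2.974 / 3.535 = 0.8413

0.8413


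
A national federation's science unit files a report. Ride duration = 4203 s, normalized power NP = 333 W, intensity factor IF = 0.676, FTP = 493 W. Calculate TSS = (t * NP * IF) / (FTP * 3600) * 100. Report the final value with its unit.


Numerator = 4203 * 333 * 0.676 = 946128.924
Denominator = 493 * 3600 = 1774800
TSS = 946128.924 / 1774800 * 100
= 53.31

53.31 TSS


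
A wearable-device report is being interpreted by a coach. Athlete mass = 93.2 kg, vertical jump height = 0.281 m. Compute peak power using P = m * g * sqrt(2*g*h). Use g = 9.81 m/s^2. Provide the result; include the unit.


sqrt(2 * 9.81 * 0.281) = sqrt(5.51322) = 2.348025 m/s
P = 93.2 * 9.81 * 2.348025
= 2146.78 W

2146.78 W


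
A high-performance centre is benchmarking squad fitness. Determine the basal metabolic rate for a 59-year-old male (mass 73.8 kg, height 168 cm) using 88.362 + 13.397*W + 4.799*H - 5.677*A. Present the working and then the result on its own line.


BMR = 88.362 + 13.397*73.8 + 4.799*168 - 5.677*59
= 1548.35 kcal/day

1548.35 kcal/day


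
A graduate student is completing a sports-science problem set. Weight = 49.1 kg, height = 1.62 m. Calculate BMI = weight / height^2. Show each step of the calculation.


height^2 = 1.62^2 = 2.6244
BMI = 49.1 / 2.6244 = 18.71 kg/m^2

18.71 kg/m^2


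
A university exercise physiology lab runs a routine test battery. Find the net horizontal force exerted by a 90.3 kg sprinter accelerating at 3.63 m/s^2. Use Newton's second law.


Newton's second law: F = m * a
F = 90.3 * 3.63 = 327.79 N

327.79 N


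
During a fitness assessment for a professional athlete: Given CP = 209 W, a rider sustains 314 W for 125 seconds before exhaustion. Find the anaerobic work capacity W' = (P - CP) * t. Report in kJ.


Excess power = 314 - 209 = 105 W
Work above CP = 105 * 125 = 13125 J
W' = 13.125 kJ

13.125 kJ


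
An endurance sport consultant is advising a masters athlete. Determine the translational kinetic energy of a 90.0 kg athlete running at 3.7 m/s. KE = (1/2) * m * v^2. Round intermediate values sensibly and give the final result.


KE = 0.5 * m * v^2
= 0.5 * 90.0 * 3.7^2
= 0.5 * 90.0 * 13.69
= 616.05 J

616.05 J


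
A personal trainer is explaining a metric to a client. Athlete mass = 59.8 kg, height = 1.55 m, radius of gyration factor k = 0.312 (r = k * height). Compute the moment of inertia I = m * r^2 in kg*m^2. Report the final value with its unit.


r = k * height = 0.312 * 1.55 = 0.4836 m
r^2 = 0.4836^2 = 0.233869
I = 59.8 * 0.233869 = 13.985 kg*m^2

13.985 kg*m^2


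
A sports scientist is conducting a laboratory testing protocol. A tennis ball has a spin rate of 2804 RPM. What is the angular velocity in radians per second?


Convert RPM to rad/s: multiply by 2*pi and divide by 60
omega = 2804 * 2 * pi / 60
= 293.634 rad/s

293.634 rad/s


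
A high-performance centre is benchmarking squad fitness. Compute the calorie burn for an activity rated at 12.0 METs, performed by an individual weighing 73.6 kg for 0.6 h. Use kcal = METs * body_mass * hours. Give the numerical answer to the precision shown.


Product of METs and mass = 12.0 * 73.6 = 883.2
Total kcal = 883.2 * 0.6 = 529.92 kcal

529.92 kcal


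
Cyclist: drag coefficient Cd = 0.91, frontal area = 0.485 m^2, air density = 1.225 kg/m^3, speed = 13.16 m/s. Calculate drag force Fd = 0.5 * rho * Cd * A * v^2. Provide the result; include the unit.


v^2 = 13.16^2 = 173.1856
Fd = 0.5 * 1.225 * 0.91 * 0.485 * 173.1856
= 46.817 N

46.817 N


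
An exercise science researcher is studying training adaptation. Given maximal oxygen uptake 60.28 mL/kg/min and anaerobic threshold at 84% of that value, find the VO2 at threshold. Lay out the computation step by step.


Percentage as decimal = 0.84
VO2 at AT = 60.28 * 0.84 = 50.64 mL/kg/min

50.64 mL/kg/min


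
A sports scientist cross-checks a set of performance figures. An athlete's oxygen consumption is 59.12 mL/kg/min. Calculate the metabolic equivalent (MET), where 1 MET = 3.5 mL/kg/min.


MET = VO2 / 3.5
= 59.12 / 3.5
= 16.89 METs

16.89 METs


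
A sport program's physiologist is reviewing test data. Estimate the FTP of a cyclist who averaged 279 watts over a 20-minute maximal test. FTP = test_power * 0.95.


FTP = 279 * 0.95 = 265.05 W

265.05 W


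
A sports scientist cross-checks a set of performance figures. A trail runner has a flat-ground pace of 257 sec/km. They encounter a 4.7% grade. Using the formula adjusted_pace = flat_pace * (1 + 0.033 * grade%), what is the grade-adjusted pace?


Grade factor = 1 + 0.033 * 4.7 = 1.1551
Adjusted = 257 * 1.1551 = 296.86 sec/km

296.86 s/km


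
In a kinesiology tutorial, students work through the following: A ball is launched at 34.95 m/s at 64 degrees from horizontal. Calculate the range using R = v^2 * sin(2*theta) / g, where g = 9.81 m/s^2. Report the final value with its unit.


sin(2 * 64) = sin(128) = 0.788011
v^2 = 34.95^2 = 1221.5025
R = 1221.5025 * 0.788011 / 9.81
= 98.12 m

98.12 m


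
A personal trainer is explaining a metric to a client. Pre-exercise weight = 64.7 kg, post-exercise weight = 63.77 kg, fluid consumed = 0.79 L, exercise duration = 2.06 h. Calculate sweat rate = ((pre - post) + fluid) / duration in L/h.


Weight loss = 64.7 - 63.77 = 0.93 kg (approx L)
Total sweat = 0.93 + 0.79 = 1.72 L
Sweat rate = 1.72 / 2.06 = 0.835 L/h

0.835 L/h


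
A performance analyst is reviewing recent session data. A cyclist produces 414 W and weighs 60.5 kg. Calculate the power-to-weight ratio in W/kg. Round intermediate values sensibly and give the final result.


P/W = power / mass
= 414 / 60.5
= 6.843 W/kg

6.843 W/kg


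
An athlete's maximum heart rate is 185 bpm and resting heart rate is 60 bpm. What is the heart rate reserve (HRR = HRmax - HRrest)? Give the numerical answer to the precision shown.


HRR = HRmax - HRrest
= 185 - 60
= 125 bpm

125 bpm


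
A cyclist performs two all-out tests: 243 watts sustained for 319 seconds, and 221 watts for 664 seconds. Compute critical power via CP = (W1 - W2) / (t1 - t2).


W1 = P1 * t1 = 243 * 319 = 77517 J
W2 = P2 * t2 = 221 * 664 = 146744 J
CP = (77517 - 146744) / (319 - 664)
= 200.66 W

200.66 W


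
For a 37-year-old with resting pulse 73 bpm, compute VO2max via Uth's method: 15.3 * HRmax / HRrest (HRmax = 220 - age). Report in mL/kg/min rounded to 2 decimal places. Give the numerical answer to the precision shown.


Step 1: HRmax = 220 - 37 = 183 bpm
Step 2: Ratio = 183 / 73 = 2.5068
Step 3: VO2max = 15.3 * 2.5068 = 38.35 mL/kg/min

38.35 mL/kg/min


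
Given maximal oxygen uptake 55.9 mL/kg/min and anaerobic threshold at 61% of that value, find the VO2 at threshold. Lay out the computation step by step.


Percentage as decimal = 0.61
VO2 at AT = 55.9 * 0.61 = 34.1 mL/kg/min

34.1 mL/kg/min


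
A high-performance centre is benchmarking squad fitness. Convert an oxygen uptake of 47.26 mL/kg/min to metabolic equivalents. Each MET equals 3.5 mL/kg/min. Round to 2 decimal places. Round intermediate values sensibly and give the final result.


One MET = 3.5 mL/kg/min
Number of METs = 47.26 / 3.5
= 13.5 METs

13.5 METs


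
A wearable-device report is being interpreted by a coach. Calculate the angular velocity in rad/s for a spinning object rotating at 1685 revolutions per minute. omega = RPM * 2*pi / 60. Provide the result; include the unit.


omega = RPM * 2*pi / 60
= 1685 * 6.28318531 / 60
= 176.453 rad/s

176.453 rad/s


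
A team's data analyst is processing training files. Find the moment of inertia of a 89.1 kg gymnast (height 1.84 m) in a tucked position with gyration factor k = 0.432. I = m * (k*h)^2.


Radius of gyration = 0.432 * 1.84 = 0.79488 m
I = 89.1 * 0.79488^2
= 89.1 * 0.631834
= 56.296 kg*m^2

56.296 kg*m^2


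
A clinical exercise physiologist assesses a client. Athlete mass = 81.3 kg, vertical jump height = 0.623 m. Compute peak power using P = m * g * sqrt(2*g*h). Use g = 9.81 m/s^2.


sqrt(2 * 9.81 * 0.623) = sqrt(12.22326) = 3.496178 m/s
P = 81.3 * 9.81 * 3.496178
= 2788.39 W

2788.39 W


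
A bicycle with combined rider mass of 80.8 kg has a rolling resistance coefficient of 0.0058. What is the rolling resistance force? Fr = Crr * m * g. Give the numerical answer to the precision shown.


Fr = 0.0058 * 80.8 * 9.81
= 0.46864 * 9.81
= 4.597 N

4.597 N


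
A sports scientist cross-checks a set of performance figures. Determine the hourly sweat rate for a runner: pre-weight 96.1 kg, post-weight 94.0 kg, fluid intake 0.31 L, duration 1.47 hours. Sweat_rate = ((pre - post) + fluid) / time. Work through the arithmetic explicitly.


Mass lost = 96.1 - 94.0 = 2.1 kg
Add fluid consumed: 2.1 + 0.31 = 2.41 L total sweat
Sweat rate = 2.41 / 1.47 = 1.639 L/h

1.639 L/h


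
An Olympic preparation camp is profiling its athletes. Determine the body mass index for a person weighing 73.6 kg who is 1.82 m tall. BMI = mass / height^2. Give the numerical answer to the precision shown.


BMI = mass / height^2
= 73.6 / 1.82^2
= 73.6 / 3.3124
= 22.22 kg/m^2

22.22 kg/m^2


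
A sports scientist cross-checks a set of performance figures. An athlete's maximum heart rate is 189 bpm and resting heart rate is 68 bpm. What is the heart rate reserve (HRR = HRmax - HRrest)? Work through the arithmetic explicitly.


HRR = HRmax - HRrest
= 189 - 68
= 121 bpm

121 bpm


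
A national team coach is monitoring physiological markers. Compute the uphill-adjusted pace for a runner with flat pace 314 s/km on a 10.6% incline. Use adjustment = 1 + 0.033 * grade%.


Adjustment factor = 1 + 0.033 * 10.6 = 1.3498
Grade-adjusted pace = 314 * 1.3498 = 423.84 s/km

423.84 s/km


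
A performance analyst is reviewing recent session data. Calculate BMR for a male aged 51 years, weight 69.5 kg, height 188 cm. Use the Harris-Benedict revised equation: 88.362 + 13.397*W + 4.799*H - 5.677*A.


Substituting values:
W term = 13.397 * 69.5 = 931.0915
H term = 4.799 * 188 = 902.212
A term = 5.677 * 51 = 289.527
BMR = 1632.14 kcal/day

1632.14 kcal/day


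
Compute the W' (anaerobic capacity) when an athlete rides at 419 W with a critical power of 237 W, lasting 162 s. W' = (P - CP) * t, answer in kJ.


Above-CP power = 182 W
Duration = 162 s
W' = 182 * 162 = 29484 J
Convert: 29484 / 1000 = 29.484 kJ

29.484 kJ


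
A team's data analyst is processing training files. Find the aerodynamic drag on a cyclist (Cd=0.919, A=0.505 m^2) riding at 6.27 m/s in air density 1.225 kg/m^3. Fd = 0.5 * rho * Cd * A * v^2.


Fd = 0.5 * 1.225 * 0.919 * 0.505 * 6.27^2
= 0.5 * 1.225 * 0.919 * 0.505 * 39.3129
= 11.175 N

11.175 N


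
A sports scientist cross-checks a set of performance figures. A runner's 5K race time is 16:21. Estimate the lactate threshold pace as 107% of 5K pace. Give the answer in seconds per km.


Total race time = 16*60 + 21 = 981 seconds
5K pace = 981 / 5 = 196.2 sec/km
LT pace = 196.2 * 1.07 = 209.93 sec/km

209.93 s/km


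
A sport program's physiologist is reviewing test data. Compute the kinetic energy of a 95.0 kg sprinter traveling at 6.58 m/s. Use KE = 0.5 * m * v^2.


Velocity squared = 43.2964
KE = 0.5 * 95.0 * 43.2964 = 2056.58 J

2056.58 J


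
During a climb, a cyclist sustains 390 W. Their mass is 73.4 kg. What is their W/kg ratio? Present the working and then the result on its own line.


Power-to-weight = 390 W / 73.4 kg
= 5.313 W/kg

5.313 W/kg


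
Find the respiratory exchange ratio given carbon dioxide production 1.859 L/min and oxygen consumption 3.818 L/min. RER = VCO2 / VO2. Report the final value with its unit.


VCO2 = 1.859 L/min
VO2 = 3.818 L/min
RER = 1.859 / 3.818 = 0.4869

0.4869


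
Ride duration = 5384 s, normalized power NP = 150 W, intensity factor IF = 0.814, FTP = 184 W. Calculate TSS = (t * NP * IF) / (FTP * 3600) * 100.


Numerator = 5384 * 150 * 0.814 = 657386.4
Denominator = 184 * 3600 = 662400
TSS = 657386.4 / 662400 * 100
= 99.24

99.24 TSS


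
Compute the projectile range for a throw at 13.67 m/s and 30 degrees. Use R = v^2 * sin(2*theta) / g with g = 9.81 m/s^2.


Two times the angle = 60 degrees
sin(60) = 0.866025
R = 186.8689 * 0.866025 / 9.81 = 16.497 m

16.497 m


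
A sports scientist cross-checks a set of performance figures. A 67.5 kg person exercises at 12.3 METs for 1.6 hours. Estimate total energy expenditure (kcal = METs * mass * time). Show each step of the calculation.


Energy = METs * mass(kg) * time(h)
= 12.3 * 67.5 * 1.6
= 1328.4 kcal

1328.4 kcal


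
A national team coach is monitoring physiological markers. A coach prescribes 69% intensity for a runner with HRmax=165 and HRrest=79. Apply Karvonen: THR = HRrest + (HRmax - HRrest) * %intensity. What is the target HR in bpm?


Heart rate reserve = 165 - 79 = 86
Intensity fraction = 69 / 100 = 0.69
THR = 79 + 86 * 0.69 = 138.34 bpm

138.34 bpm


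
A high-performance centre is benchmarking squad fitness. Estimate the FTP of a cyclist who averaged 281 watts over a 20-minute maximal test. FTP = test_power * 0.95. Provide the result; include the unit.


FTP = 281 * 0.95 = 266.95 W

266.95 W


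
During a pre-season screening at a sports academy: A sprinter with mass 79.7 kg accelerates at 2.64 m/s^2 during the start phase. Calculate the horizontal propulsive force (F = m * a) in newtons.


F = m * a
= 79.7 * 2.64
= 210.41 N

210.41 N


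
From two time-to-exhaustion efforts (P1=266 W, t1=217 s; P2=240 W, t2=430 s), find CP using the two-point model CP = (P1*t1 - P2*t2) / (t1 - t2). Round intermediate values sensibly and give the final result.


Work in trial 1 = 57722 J
Work in trial 2 = 103200 J
Delta work = -45478 J
Delta time = -213 s
CP = -45478 / -213 = 213.51 W

213.51 W


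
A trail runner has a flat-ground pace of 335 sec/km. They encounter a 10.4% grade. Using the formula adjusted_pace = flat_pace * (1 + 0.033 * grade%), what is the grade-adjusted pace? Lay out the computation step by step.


Grade factor = 1 + 0.033 * 10.4 = 1.3432
Adjusted = 335 * 1.3432 = 449.97 sec/km

449.97 s/km


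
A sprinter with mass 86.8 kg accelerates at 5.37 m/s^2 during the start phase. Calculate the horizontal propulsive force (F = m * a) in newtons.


F = m * a
= 86.8 * 5.37
= 466.12 N

466.12 N


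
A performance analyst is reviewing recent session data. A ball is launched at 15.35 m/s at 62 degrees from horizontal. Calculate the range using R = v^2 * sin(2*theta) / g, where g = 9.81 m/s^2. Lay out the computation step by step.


sin(2 * 62) = sin(124) = 0.829038
v^2 = 15.35^2 = 235.6225
R = 235.6225 * 0.829038 / 9.81
= 19.912 m

19.912 m


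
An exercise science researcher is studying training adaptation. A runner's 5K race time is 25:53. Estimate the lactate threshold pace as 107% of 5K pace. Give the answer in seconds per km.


Total race time = 25*60 + 53 = 1553 seconds
5K pace = 1553 / 5 = 310.6 sec/km
LT pace = 310.6 * 1.07 = 332.34 sec/km

332.34 s/km


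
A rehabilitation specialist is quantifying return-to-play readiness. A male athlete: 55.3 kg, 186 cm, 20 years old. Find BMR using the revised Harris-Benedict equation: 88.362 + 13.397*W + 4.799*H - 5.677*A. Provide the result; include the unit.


Intercept = 88.362
Weight contribution = 13.397 * 55.3 = 740.8541
Height contribution = 4.799 * 186 = 892.614
Age contribution = 5.677 * 20 = 113.54
BMR = 88.362 + 740.8541 + 892.614 - 113.54
= 1608.29 kcal/day

1608.29 kcal/day
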